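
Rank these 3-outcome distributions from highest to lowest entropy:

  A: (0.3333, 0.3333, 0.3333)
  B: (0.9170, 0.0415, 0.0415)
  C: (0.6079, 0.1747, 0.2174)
A > C > B

Key insight: Entropy is maximized by uniform distributions and minimized by concentrated distributions.

- Uniform distributions have maximum entropy log₂(3) = 1.5850 bits
- The more "peaked" or concentrated a distribution, the lower its entropy

Entropies:
  H(A) = 1.5850 bits
  H(B) = 0.4957 bits
  H(C) = 1.3548 bits

Ranking: A > C > B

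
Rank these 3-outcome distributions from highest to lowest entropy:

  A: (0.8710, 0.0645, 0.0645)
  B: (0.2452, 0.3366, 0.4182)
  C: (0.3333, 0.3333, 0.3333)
C > B > A

Key insight: Entropy is maximized by uniform distributions and minimized by concentrated distributions.

- Uniform distributions have maximum entropy log₂(3) = 1.5850 bits
- The more "peaked" or concentrated a distribution, the lower its entropy

Entropies:
  H(A) = 0.6837 bits
  H(B) = 1.5520 bits
  H(C) = 1.5850 bits

Ranking: C > B > A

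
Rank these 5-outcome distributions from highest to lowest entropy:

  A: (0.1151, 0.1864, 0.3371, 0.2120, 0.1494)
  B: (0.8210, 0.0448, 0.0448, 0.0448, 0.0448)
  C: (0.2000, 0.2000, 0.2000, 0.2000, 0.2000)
C > A > B

Key insight: Entropy is maximized by uniform distributions and minimized by concentrated distributions.

- Uniform distributions have maximum entropy log₂(5) = 2.3219 bits
- The more "peaked" or concentrated a distribution, the lower its entropy

Entropies:
  H(A) = 2.2237 bits
  H(B) = 1.0359 bits
  H(C) = 2.3219 bits

Ranking: C > A > B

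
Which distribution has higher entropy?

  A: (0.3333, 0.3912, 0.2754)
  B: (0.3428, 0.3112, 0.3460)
B

Both distributions are close to uniform, making this a harder comparison.

H(A) = 1.5704 bits
H(B) = 1.5833 bits

The distribution closer to uniform has higher entropy.
Answer: B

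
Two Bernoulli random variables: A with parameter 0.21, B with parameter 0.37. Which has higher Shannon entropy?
B

For binary distributions, entropy is maximized at p=0.5 and decreases as p moves toward 0 or 1.

H(A) = H(0.21) = 0.7415 bits
H(B) = H(0.37) = 0.9507 bits

Distribution B (p=0.37) is closer to uniform (p=0.5), so it has higher entropy.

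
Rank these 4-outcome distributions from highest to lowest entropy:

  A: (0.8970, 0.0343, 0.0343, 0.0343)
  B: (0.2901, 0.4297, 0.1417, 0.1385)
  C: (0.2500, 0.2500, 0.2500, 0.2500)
C > B > A

Key insight: Entropy is maximized by uniform distributions and minimized by concentrated distributions.

- Uniform distributions have maximum entropy log₂(4) = 2.0000 bits
- The more "peaked" or concentrated a distribution, the lower its entropy

Entropies:
  H(A) = 0.6417 bits
  H(B) = 1.8360 bits
  H(C) = 2.0000 bits

Ranking: C > B > A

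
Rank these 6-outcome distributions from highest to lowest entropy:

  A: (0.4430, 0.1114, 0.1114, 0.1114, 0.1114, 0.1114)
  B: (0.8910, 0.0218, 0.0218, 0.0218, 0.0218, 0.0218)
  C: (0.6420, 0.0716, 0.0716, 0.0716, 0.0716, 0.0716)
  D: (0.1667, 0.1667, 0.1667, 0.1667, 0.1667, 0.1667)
D > A > C > B

Key insight: Entropy is maximized by uniform distributions and minimized by concentrated distributions.

Entropies:
  H(A) = 2.2839 bits
  H(B) = 0.7500 bits
  H(C) = 1.7723 bits
  H(D) = 2.5850 bits

Ranking: D > A > C > B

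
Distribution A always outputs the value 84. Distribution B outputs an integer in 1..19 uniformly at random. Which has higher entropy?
B

A is deterministic, so H(A) = 0. B is uniform over 19 outcomes, so H(B) = log₂(19) = 4.248 bits. Any distribution with genuine randomness has higher entropy than a deterministic one.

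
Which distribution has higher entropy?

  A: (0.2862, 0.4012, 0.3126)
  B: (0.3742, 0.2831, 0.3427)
B

Both distributions are close to uniform, making this a harder comparison.

H(A) = 1.5696 bits
H(B) = 1.5755 bits

The distribution closer to uniform has higher entropy.
Answer: B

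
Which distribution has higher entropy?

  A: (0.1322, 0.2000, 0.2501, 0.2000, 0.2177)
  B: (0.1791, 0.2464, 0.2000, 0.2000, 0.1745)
B

Both distributions are close to uniform, making this a harder comparison.

H(A) = 2.2936 bits
H(B) = 2.3106 bits

The distribution closer to uniform has higher entropy.
Answer: B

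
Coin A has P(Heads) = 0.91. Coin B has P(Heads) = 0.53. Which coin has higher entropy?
B

For binary distributions, entropy is maximized at p=0.5 and decreases as p moves toward 0 or 1.

H(A) = H(0.91) = 0.4365 bits
H(B) = H(0.53) = 0.9974 bits

Distribution B (p=0.53) is closer to uniform (p=0.5), so it has higher entropy.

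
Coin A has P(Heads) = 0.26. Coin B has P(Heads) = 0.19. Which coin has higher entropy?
A

For binary distributions, entropy is maximized at p=0.5 and decreases as p moves toward 0 or 1.

H(A) = H(0.26) = 0.8267 bits
H(B) = H(0.19) = 0.7015 bits

Distribution A (p=0.26) is closer to uniform (p=0.5), so it has higher entropy.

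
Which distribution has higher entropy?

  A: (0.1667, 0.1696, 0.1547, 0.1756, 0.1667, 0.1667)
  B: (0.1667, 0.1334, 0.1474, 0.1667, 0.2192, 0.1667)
A

Both distributions are close to uniform, making this a harder comparison.

H(A) = 2.5840 bits
H(B) = 2.5673 bits

The distribution closer to uniform has higher entropy.
Answer: A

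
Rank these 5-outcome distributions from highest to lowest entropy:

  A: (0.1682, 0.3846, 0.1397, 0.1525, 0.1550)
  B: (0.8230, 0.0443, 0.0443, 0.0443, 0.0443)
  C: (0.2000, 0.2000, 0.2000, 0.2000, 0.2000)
C > A > B

Key insight: Entropy is maximized by uniform distributions and minimized by concentrated distributions.

- Uniform distributions have maximum entropy log₂(5) = 2.3219 bits
- The more "peaked" or concentrated a distribution, the lower its entropy

Entropies:
  H(A) = 2.1901 bits
  H(B) = 1.0275 bits
  H(C) = 2.3219 bits

Ranking: C > A > B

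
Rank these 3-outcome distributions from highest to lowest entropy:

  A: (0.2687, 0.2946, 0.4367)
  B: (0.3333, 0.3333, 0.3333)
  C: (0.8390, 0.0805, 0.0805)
B > A > C

Key insight: Entropy is maximized by uniform distributions and minimized by concentrated distributions.

- Uniform distributions have maximum entropy log₂(3) = 1.5850 bits
- The more "peaked" or concentrated a distribution, the lower its entropy

Entropies:
  H(A) = 1.5508 bits
  H(B) = 1.5850 bits
  H(C) = 0.7977 bits

Ranking: B > A > C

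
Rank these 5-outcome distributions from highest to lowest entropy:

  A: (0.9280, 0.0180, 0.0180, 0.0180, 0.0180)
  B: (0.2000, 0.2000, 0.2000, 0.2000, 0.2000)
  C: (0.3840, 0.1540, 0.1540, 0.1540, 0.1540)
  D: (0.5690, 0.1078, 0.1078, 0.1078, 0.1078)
B > C > D > A

Key insight: Entropy is maximized by uniform distributions and minimized by concentrated distributions.

Entropies:
  H(A) = 0.5173 bits
  H(B) = 2.3219 bits
  H(C) = 2.1928 bits
  H(D) = 1.8482 bits

Ranking: B > C > D > A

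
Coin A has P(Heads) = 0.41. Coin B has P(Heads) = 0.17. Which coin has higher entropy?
A

For binary distributions, entropy is maximized at p=0.5 and decreases as p moves toward 0 or 1.

H(A) = H(0.41) = 0.9765 bits
H(B) = H(0.17) = 0.6577 bits

Distribution A (p=0.41) is closer to uniform (p=0.5), so it has higher entropy.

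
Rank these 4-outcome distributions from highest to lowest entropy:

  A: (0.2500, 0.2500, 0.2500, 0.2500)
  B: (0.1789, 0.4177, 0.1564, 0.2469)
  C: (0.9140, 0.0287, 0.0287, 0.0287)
A > B > C

Key insight: Entropy is maximized by uniform distributions and minimized by concentrated distributions.

- Uniform distributions have maximum entropy log₂(4) = 2.0000 bits
- The more "peaked" or concentrated a distribution, the lower its entropy

Entropies:
  H(A) = 2.0000 bits
  H(B) = 1.8872 bits
  H(C) = 0.5593 bits

Ranking: A > B > C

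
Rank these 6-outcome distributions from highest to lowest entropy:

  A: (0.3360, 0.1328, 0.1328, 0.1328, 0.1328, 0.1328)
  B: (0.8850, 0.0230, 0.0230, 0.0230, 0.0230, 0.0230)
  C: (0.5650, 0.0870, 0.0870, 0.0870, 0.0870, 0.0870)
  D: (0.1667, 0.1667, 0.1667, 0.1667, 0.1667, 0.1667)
D > A > C > B

Key insight: Entropy is maximized by uniform distributions and minimized by concentrated distributions.

Entropies:
  H(A) = 2.4627 bits
  H(B) = 0.7818 bits
  H(C) = 1.9978 bits
  H(D) = 2.5850 bits

Ranking: D > A > C > B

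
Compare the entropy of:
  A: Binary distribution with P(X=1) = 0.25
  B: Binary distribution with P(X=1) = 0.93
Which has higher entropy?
A

For binary distributions, entropy is maximized at p=0.5 and decreases as p moves toward 0 or 1.

H(A) = H(0.25) = 0.8113 bits
H(B) = H(0.93) = 0.3659 bits

Distribution A (p=0.25) is closer to uniform (p=0.5), so it has higher entropy.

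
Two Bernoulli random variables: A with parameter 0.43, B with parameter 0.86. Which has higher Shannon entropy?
A

For binary distributions, entropy is maximized at p=0.5 and decreases as p moves toward 0 or 1.

H(A) = H(0.43) = 0.9858 bits
H(B) = H(0.86) = 0.5842 bits

Distribution A (p=0.43) is closer to uniform (p=0.5), so it has higher entropy.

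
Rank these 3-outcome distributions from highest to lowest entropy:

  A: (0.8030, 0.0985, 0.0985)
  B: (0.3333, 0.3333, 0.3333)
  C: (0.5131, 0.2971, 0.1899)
B > C > A

Key insight: Entropy is maximized by uniform distributions and minimized by concentrated distributions.

- Uniform distributions have maximum entropy log₂(3) = 1.5850 bits
- The more "peaked" or concentrated a distribution, the lower its entropy

Entropies:
  H(A) = 0.9129 bits
  H(B) = 1.5850 bits
  H(C) = 1.4693 bits

Ranking: B > C > A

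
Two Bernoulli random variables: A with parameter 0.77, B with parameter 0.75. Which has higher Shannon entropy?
B

For binary distributions, entropy is maximized at p=0.5 and decreases as p moves toward 0 or 1.

H(A) = H(0.77) = 0.7780 bits
H(B) = H(0.75) = 0.8113 bits

Distribution B (p=0.75) is closer to uniform (p=0.5), so it has higher entropy.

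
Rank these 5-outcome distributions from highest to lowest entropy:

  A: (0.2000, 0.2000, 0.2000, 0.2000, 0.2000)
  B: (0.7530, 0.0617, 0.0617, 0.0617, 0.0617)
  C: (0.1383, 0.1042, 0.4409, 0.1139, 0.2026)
A > C > B

Key insight: Entropy is maximized by uniform distributions and minimized by concentrated distributions.

- Uniform distributions have maximum entropy log₂(5) = 2.3219 bits
- The more "peaked" or concentrated a distribution, the lower its entropy

Entropies:
  H(A) = 2.3219 bits
  H(B) = 1.3005 bits
  H(C) = 2.0794 bits

Ranking: A > C > B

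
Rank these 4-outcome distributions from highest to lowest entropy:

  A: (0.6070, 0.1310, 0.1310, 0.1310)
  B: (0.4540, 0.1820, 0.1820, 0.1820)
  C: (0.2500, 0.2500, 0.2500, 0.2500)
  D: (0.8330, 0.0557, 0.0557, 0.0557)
C > B > A > D

Key insight: Entropy is maximized by uniform distributions and minimized by concentrated distributions.

Entropies:
  H(A) = 1.5896 bits
  H(B) = 1.8593 bits
  H(C) = 2.0000 bits
  H(D) = 0.9155 bits

Ranking: C > B > A > D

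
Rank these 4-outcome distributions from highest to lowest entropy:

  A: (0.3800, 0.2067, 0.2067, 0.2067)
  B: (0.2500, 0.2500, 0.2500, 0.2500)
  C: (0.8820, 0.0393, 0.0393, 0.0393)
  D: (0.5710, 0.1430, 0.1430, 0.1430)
B > A > D > C

Key insight: Entropy is maximized by uniform distributions and minimized by concentrated distributions.

Entropies:
  H(A) = 1.9407 bits
  H(B) = 2.0000 bits
  H(C) = 0.7106 bits
  H(D) = 1.6654 bits

Ranking: B > A > D > C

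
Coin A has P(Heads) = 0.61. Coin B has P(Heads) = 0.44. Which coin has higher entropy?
B

For binary distributions, entropy is maximized at p=0.5 and decreases as p moves toward 0 or 1.

H(A) = H(0.61) = 0.9648 bits
H(B) = H(0.44) = 0.9896 bits

Distribution B (p=0.44) is closer to uniform (p=0.5), so it has higher entropy.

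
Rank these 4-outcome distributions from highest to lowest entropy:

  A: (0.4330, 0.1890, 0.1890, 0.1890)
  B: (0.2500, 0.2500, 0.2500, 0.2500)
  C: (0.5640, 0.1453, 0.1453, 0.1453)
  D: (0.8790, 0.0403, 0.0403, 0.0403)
B > A > C > D

Key insight: Entropy is maximized by uniform distributions and minimized by concentrated distributions.

Entropies:
  H(A) = 1.8857 bits
  H(B) = 2.0000 bits
  H(C) = 1.6792 bits
  H(D) = 0.7240 bits

Ranking: B > A > C > D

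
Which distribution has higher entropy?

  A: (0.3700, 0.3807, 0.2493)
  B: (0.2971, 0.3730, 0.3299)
B

Both distributions are close to uniform, making this a harder comparison.

H(A) = 1.5608 bits
H(B) = 1.5787 bits

The distribution closer to uniform has higher entropy.
Answer: B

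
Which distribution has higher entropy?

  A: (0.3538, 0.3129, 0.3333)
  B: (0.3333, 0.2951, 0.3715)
A

Both distributions are close to uniform, making this a harder comparison.

H(A) = 1.5832 bits
H(B) = 1.5786 bits

The distribution closer to uniform has higher entropy.
Answer: A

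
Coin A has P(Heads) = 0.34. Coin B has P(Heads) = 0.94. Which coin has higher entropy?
A

For binary distributions, entropy is maximized at p=0.5 and decreases as p moves toward 0 or 1.

H(A) = H(0.34) = 0.9248 bits
H(B) = H(0.94) = 0.3274 bits

Distribution A (p=0.34) is closer to uniform (p=0.5), so it has higher entropy.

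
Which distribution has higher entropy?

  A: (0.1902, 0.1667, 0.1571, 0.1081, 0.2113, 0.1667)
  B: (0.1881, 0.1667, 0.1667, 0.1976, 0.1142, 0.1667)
B

Both distributions are close to uniform, making this a harder comparison.

H(A) = 2.5574 bits
H(B) = 2.5658 bits

The distribution closer to uniform has higher entropy.
Answer: B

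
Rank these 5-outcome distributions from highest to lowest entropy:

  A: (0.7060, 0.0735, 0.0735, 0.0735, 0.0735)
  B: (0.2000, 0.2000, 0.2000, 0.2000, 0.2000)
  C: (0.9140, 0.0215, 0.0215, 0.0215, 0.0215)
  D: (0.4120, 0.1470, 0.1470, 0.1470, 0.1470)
B > D > A > C

Key insight: Entropy is maximized by uniform distributions and minimized by concentrated distributions.

Entropies:
  H(A) = 1.4618 bits
  H(B) = 2.3219 bits
  H(C) = 0.5950 bits
  H(D) = 2.1535 bits

Ranking: B > D > A > C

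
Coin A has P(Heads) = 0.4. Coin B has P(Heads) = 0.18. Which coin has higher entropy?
A

For binary distributions, entropy is maximized at p=0.5 and decreases as p moves toward 0 or 1.

H(A) = H(0.4) = 0.9710 bits
H(B) = H(0.18) = 0.6801 bits

Distribution A (p=0.4) is closer to uniform (p=0.5), so it has higher entropy.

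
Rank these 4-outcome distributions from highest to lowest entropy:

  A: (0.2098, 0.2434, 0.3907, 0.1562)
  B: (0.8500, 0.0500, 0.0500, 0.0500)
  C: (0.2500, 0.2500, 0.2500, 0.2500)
C > A > B

Key insight: Entropy is maximized by uniform distributions and minimized by concentrated distributions.

- Uniform distributions have maximum entropy log₂(4) = 2.0000 bits
- The more "peaked" or concentrated a distribution, the lower its entropy

Entropies:
  H(A) = 1.9169 bits
  H(B) = 0.8476 bits
  H(C) = 2.0000 bits

Ranking: C > A > B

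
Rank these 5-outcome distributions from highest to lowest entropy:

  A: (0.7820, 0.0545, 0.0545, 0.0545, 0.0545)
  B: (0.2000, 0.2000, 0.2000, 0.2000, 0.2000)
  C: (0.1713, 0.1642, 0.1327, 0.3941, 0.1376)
B > C > A

Key insight: Entropy is maximized by uniform distributions and minimized by concentrated distributions.

- Uniform distributions have maximum entropy log₂(5) = 2.3219 bits
- The more "peaked" or concentrated a distribution, the lower its entropy

Entropies:
  H(A) = 1.1925 bits
  H(B) = 2.3219 bits
  H(C) = 2.1740 bits

Ranking: B > C > A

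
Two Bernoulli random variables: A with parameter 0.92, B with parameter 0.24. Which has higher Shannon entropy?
B

For binary distributions, entropy is maximized at p=0.5 and decreases as p moves toward 0 or 1.

H(A) = H(0.92) = 0.4022 bits
H(B) = H(0.24) = 0.7950 bits

Distribution B (p=0.24) is closer to uniform (p=0.5), so it has higher entropy.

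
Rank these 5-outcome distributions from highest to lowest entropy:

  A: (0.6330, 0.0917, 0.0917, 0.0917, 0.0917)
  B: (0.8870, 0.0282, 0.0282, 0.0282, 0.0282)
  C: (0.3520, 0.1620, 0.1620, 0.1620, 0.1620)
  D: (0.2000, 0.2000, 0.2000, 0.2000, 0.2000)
D > C > A > B

Key insight: Entropy is maximized by uniform distributions and minimized by concentrated distributions.

Entropies:
  H(A) = 1.6823 bits
  H(B) = 0.7349 bits
  H(C) = 2.2318 bits
  H(D) = 2.3219 bits

Ranking: D > C > A > B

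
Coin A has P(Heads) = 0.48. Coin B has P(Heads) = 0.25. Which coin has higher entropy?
A

For binary distributions, entropy is maximized at p=0.5 and decreases as p moves toward 0 or 1.

H(A) = H(0.48) = 0.9988 bits
H(B) = H(0.25) = 0.8113 bits

Distribution A (p=0.48) is closer to uniform (p=0.5), so it has higher entropy.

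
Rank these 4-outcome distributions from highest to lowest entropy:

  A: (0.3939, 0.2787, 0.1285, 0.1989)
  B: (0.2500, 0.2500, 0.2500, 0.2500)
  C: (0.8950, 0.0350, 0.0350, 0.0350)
B > A > C

Key insight: Entropy is maximized by uniform distributions and minimized by concentrated distributions.

- Uniform distributions have maximum entropy log₂(4) = 2.0000 bits
- The more "peaked" or concentrated a distribution, the lower its entropy

Entropies:
  H(A) = 1.8869 bits
  H(B) = 2.0000 bits
  H(C) = 0.6511 bits

Ranking: B > A > C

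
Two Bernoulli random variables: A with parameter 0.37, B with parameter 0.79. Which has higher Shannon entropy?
A

For binary distributions, entropy is maximized at p=0.5 and decreases as p moves toward 0 or 1.

H(A) = H(0.37) = 0.9507 bits
H(B) = H(0.79) = 0.7415 bits

Distribution A (p=0.37) is closer to uniform (p=0.5), so it has higher entropy.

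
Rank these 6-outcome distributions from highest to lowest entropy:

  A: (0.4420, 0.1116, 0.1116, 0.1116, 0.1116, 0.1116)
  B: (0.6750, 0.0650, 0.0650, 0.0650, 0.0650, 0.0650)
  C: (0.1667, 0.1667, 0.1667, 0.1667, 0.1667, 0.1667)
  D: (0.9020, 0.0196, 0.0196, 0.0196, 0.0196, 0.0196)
C > A > B > D

Key insight: Entropy is maximized by uniform distributions and minimized by concentrated distributions.

Entropies:
  H(A) = 2.2859 bits
  H(B) = 1.6644 bits
  H(C) = 2.5850 bits
  H(D) = 0.6902 bits

Ranking: C > A > B > D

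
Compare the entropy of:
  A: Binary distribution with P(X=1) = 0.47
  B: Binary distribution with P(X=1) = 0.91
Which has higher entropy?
A

For binary distributions, entropy is maximized at p=0.5 and decreases as p moves toward 0 or 1.

H(A) = H(0.47) = 0.9974 bits
H(B) = H(0.91) = 0.4365 bits

Distribution A (p=0.47) is closer to uniform (p=0.5), so it has higher entropy.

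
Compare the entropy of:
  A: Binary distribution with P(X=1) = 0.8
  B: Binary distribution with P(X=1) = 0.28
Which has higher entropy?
B

For binary distributions, entropy is maximized at p=0.5 and decreases as p moves toward 0 or 1.

H(A) = H(0.8) = 0.7219 bits
H(B) = H(0.28) = 0.8555 bits

Distribution B (p=0.28) is closer to uniform (p=0.5), so it has higher entropy.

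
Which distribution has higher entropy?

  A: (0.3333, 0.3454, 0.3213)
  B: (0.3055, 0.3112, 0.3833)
A

Both distributions are close to uniform, making this a harder comparison.

H(A) = 1.5843 bits
H(B) = 1.5770 bits

The distribution closer to uniform has higher entropy.
Answer: A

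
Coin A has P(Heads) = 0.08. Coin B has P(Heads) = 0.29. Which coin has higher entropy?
B

For binary distributions, entropy is maximized at p=0.5 and decreases as p moves toward 0 or 1.

H(A) = H(0.08) = 0.4022 bits
H(B) = H(0.29) = 0.8687 bits

Distribution B (p=0.29) is closer to uniform (p=0.5), so it has higher entropy.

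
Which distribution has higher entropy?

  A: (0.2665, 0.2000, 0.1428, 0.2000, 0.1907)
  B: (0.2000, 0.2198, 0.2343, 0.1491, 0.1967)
B

Both distributions are close to uniform, making this a harder comparison.

H(A) = 2.2940 bits
H(B) = 2.3062 bits

The distribution closer to uniform has higher entropy.
Answer: B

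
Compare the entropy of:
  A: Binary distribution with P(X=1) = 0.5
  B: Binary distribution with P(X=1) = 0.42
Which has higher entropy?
A

For binary distributions, entropy is maximized at p=0.5 and decreases as p moves toward 0 or 1.

H(A) = H(0.5) = 1.0000 bits
H(B) = H(0.42) = 0.9815 bits

Distribution A (p=0.5) is closer to uniform (p=0.5), so it has higher entropy.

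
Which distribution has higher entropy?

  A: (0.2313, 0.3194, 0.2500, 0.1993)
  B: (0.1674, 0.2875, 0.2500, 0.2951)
A

Both distributions are close to uniform, making this a harder comparison.

H(A) = 1.9782 bits
H(B) = 1.9683 bits

The distribution closer to uniform has higher entropy.
Answer: A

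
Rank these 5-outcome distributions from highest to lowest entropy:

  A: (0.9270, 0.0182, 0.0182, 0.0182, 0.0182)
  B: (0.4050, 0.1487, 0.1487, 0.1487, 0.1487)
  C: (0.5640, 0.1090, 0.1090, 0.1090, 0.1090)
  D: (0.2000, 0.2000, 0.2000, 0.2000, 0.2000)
D > B > C > A

Key insight: Entropy is maximized by uniform distributions and minimized by concentrated distributions.

Entropies:
  H(A) = 0.5230 bits
  H(B) = 2.1638 bits
  H(C) = 1.8601 bits
  H(D) = 2.3219 bits

Ranking: D > B > C > A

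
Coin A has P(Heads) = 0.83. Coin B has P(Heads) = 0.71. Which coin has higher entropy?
B

For binary distributions, entropy is maximized at p=0.5 and decreases as p moves toward 0 or 1.

H(A) = H(0.83) = 0.6577 bits
H(B) = H(0.71) = 0.8687 bits

Distribution B (p=0.71) is closer to uniform (p=0.5), so it has higher entropy.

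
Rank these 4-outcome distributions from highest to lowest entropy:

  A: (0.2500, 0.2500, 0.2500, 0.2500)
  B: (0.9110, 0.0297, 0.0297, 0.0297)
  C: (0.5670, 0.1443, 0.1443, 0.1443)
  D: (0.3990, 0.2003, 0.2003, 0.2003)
A > D > C > B

Key insight: Entropy is maximized by uniform distributions and minimized by concentrated distributions.

Entropies:
  H(A) = 2.0000 bits
  H(B) = 0.5742 bits
  H(C) = 1.6733 bits
  H(D) = 1.9229 bits

Ranking: A > D > C > B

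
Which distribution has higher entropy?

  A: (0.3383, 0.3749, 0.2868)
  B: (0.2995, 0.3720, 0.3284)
B

Both distributions are close to uniform, making this a harder comparison.

H(A) = 1.5764 bits
H(B) = 1.5792 bits

The distribution closer to uniform has higher entropy.
Answer: B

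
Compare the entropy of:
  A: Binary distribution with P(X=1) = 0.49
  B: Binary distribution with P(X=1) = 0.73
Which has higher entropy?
A

For binary distributions, entropy is maximized at p=0.5 and decreases as p moves toward 0 or 1.

H(A) = H(0.49) = 0.9997 bits
H(B) = H(0.73) = 0.8415 bits

Distribution A (p=0.49) is closer to uniform (p=0.5), so it has higher entropy.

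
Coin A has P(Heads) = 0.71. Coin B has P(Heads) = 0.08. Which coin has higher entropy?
A

For binary distributions, entropy is maximized at p=0.5 and decreases as p moves toward 0 or 1.

H(A) = H(0.71) = 0.8687 bits
H(B) = H(0.08) = 0.4022 bits

Distribution A (p=0.71) is closer to uniform (p=0.5), so it has higher entropy.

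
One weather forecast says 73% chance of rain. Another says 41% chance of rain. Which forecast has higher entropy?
41% forecast

Treat each forecast as a Bernoulli distribution. Binary entropy is maximized at p=0.5 and falls off symmetrically toward 0 or 1. The 41% forecast is closer to 50%, so it is more uncertain. H(73%) ≈ 0.841 bits, H(41%) ≈ 0.977 bits.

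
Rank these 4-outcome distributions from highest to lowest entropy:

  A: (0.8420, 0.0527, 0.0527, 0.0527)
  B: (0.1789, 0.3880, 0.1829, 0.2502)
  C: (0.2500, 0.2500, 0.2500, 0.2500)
C > B > A

Key insight: Entropy is maximized by uniform distributions and minimized by concentrated distributions.

- Uniform distributions have maximum entropy log₂(4) = 2.0000 bits
- The more "peaked" or concentrated a distribution, the lower its entropy

Entropies:
  H(A) = 0.8799 bits
  H(B) = 1.9225 bits
  H(C) = 2.0000 bits

Ranking: C > B > A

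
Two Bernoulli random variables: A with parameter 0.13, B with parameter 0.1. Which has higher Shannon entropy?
A

For binary distributions, entropy is maximized at p=0.5 and decreases as p moves toward 0 or 1.

H(A) = H(0.13) = 0.5574 bits
H(B) = H(0.1) = 0.4690 bits

Distribution A (p=0.13) is closer to uniform (p=0.5), so it has higher entropy.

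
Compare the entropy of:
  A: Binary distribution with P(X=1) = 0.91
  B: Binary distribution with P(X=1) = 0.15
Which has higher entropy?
B

For binary distributions, entropy is maximized at p=0.5 and decreases as p moves toward 0 or 1.

H(A) = H(0.91) = 0.4365 bits
H(B) = H(0.15) = 0.6098 bits

Distribution B (p=0.15) is closer to uniform (p=0.5), so it has higher entropy.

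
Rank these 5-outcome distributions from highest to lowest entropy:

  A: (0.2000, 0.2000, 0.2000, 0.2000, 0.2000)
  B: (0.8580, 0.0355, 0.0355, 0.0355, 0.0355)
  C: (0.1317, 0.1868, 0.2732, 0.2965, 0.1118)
A > C > B

Key insight: Entropy is maximized by uniform distributions and minimized by concentrated distributions.

- Uniform distributions have maximum entropy log₂(5) = 2.3219 bits
- The more "peaked" or concentrated a distribution, the lower its entropy

Entropies:
  H(A) = 2.3219 bits
  H(B) = 0.8735 bits
  H(C) = 2.2222 bits

Ranking: A > C > B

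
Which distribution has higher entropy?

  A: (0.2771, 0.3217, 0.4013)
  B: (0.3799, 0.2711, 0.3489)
B

Both distributions are close to uniform, making this a harder comparison.

H(A) = 1.5680 bits
H(B) = 1.5710 bits

The distribution closer to uniform has higher entropy.
Answer: B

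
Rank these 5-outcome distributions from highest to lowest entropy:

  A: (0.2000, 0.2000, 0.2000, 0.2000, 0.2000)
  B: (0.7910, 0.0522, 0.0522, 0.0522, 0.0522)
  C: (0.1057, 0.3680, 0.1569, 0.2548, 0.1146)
A > C > B

Key insight: Entropy is maximized by uniform distributions and minimized by concentrated distributions.

- Uniform distributions have maximum entropy log₂(5) = 2.3219 bits
- The more "peaked" or concentrated a distribution, the lower its entropy

Entropies:
  H(A) = 2.3219 bits
  H(B) = 1.1576 bits
  H(C) = 2.1535 bits

Ranking: A > C > B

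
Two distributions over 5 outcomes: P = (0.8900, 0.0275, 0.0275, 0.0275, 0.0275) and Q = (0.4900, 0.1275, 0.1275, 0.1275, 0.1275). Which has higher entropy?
Q

P is highly concentrated on one outcome (89%), making it nearly deterministic. Q spreads its mass more evenly (max 49%). The more spread-out distribution has higher entropy: H(P) ≈ 0.720 bits, H(Q) ≈ 2.020 bits.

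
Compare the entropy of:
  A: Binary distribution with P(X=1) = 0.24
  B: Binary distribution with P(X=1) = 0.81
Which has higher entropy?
A

For binary distributions, entropy is maximized at p=0.5 and decreases as p moves toward 0 or 1.

H(A) = H(0.24) = 0.7950 bits
H(B) = H(0.81) = 0.7015 bits

Distribution A (p=0.24) is closer to uniform (p=0.5), so it has higher entropy.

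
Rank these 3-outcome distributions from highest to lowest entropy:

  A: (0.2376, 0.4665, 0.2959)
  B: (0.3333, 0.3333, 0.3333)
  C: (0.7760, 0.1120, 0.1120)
B > A > C

Key insight: Entropy is maximized by uniform distributions and minimized by concentrated distributions.

- Uniform distributions have maximum entropy log₂(3) = 1.5850 bits
- The more "peaked" or concentrated a distribution, the lower its entropy

Entropies:
  H(A) = 1.5256 bits
  H(B) = 1.5850 bits
  H(C) = 0.9914 bits

Ranking: B > A > C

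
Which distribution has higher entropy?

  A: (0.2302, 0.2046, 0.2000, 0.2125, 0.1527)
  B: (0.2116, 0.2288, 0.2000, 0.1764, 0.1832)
B

Both distributions are close to uniform, making this a harder comparison.

H(A) = 2.3094 bits
H(B) = 2.3154 bits

The distribution closer to uniform has higher entropy.
Answer: B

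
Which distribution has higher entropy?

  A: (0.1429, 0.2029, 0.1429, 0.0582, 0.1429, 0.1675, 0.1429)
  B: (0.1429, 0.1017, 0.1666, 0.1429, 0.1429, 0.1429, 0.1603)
B

Both distributions are close to uniform, making this a harder comparison.

H(A) = 2.7417 bits
H(B) = 2.7937 bits

The distribution closer to uniform has higher entropy.
Answer: B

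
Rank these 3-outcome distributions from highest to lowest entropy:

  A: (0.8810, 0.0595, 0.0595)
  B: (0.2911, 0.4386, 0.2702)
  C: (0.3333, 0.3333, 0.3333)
C > B > A

Key insight: Entropy is maximized by uniform distributions and minimized by concentrated distributions.

- Uniform distributions have maximum entropy log₂(3) = 1.5850 bits
- The more "peaked" or concentrated a distribution, the lower its entropy

Entropies:
  H(A) = 0.6455 bits
  H(B) = 1.5499 bits
  H(C) = 1.5850 bits

Ranking: C > B > A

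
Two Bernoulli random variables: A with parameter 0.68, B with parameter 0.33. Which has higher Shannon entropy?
B

For binary distributions, entropy is maximized at p=0.5 and decreases as p moves toward 0 or 1.

H(A) = H(0.68) = 0.9044 bits
H(B) = H(0.33) = 0.9149 bits

Distribution B (p=0.33) is closer to uniform (p=0.5), so it has higher entropy.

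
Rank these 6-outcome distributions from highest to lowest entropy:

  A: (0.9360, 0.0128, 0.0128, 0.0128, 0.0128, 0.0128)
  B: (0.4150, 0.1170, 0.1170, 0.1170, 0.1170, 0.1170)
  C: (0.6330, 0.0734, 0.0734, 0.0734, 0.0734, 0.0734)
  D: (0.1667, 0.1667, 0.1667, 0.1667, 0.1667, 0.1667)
D > B > C > A

Key insight: Entropy is maximized by uniform distributions and minimized by concentrated distributions.

Entropies:
  H(A) = 0.4917 bits
  H(B) = 2.3374 bits
  H(C) = 1.8005 bits
  H(D) = 2.5850 bits

Ranking: D > B > C > A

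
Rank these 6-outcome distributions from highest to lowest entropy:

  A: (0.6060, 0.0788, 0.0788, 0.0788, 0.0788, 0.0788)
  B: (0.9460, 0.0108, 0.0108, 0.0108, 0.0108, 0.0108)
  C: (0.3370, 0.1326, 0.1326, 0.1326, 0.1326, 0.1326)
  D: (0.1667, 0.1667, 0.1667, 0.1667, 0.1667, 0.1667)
D > C > A > B

Key insight: Entropy is maximized by uniform distributions and minimized by concentrated distributions.

Entropies:
  H(A) = 1.8822 bits
  H(B) = 0.4285 bits
  H(C) = 2.4614 bits
  H(D) = 2.5850 bits

Ranking: D > C > A > B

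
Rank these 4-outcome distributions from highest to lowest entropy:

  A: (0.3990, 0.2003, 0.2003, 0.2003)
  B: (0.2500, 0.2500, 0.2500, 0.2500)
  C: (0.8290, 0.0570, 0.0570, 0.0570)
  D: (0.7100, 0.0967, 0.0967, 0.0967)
B > A > D > C

Key insight: Entropy is maximized by uniform distributions and minimized by concentrated distributions.

Entropies:
  H(A) = 1.9229 bits
  H(B) = 2.0000 bits
  H(C) = 0.9310 bits
  H(D) = 1.3284 bits

Ranking: B > A > D > C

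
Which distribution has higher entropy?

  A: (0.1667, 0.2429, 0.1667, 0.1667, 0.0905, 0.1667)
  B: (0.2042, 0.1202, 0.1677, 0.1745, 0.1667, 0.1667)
B

Both distributions are close to uniform, making this a harder comparison.

H(A) = 2.5328 bits
H(B) = 2.5687 bits

The distribution closer to uniform has higher entropy.
Answer: B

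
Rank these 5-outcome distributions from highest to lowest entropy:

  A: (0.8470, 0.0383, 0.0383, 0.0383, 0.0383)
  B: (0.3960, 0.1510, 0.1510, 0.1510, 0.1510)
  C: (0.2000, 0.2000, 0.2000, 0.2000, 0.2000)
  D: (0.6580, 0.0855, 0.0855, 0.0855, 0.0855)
C > B > D > A

Key insight: Entropy is maximized by uniform distributions and minimized by concentrated distributions.

Entropies:
  H(A) = 0.9233 bits
  H(B) = 2.1766 bits
  H(C) = 2.3219 bits
  H(D) = 1.6107 bits

Ranking: C > B > D > A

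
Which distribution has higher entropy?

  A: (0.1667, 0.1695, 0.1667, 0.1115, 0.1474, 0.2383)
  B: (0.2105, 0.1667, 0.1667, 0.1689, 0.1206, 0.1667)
B

Both distributions are close to uniform, making this a harder comparison.

H(A) = 2.5488 bits
H(B) = 2.5671 bits

The distribution closer to uniform has higher entropy.
Answer: B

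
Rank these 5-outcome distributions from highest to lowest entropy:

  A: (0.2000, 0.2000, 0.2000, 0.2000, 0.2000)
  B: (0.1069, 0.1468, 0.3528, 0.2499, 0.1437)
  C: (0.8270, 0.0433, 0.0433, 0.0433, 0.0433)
A > B > C

Key insight: Entropy is maximized by uniform distributions and minimized by concentrated distributions.

- Uniform distributions have maximum entropy log₂(5) = 2.3219 bits
- The more "peaked" or concentrated a distribution, the lower its entropy

Entropies:
  H(A) = 2.3219 bits
  H(B) = 2.1835 bits
  H(C) = 1.0105 bits

Ranking: A > B > C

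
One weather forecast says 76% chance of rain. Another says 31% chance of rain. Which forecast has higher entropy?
31% forecast

Treat each forecast as a Bernoulli distribution. Binary entropy is maximized at p=0.5 and falls off symmetrically toward 0 or 1. The 31% forecast is closer to 50%, so it is more uncertain. H(76%) ≈ 0.795 bits, H(31%) ≈ 0.893 bits.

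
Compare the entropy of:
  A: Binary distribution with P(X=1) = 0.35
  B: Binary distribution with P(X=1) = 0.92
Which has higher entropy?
A

For binary distributions, entropy is maximized at p=0.5 and decreases as p moves toward 0 or 1.

H(A) = H(0.35) = 0.9341 bits
H(B) = H(0.92) = 0.4022 bits

Distribution A (p=0.35) is closer to uniform (p=0.5), so it has higher entropy.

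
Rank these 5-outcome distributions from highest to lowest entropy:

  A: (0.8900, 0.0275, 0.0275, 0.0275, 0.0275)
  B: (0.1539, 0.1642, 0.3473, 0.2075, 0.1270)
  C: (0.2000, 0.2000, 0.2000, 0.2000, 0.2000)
C > B > A

Key insight: Entropy is maximized by uniform distributions and minimized by concentrated distributions.

- Uniform distributions have maximum entropy log₂(5) = 2.3219 bits
- The more "peaked" or concentrated a distribution, the lower its entropy

Entropies:
  H(A) = 0.7199 bits
  H(B) = 2.2223 bits
  H(C) = 2.3219 bits

Ranking: C > B > A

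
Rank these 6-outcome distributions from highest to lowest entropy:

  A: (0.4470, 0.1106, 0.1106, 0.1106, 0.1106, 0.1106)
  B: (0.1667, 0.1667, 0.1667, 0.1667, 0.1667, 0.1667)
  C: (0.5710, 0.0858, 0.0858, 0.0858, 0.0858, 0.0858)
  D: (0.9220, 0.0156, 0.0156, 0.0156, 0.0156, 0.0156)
B > A > C > D

Key insight: Entropy is maximized by uniform distributions and minimized by concentrated distributions.

Entropies:
  H(A) = 2.2759 bits
  H(B) = 2.5850 bits
  H(C) = 1.9815 bits
  H(D) = 0.5762 bits

Ranking: B > A > C > D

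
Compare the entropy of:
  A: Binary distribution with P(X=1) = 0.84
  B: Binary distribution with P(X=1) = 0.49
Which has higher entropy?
B

For binary distributions, entropy is maximized at p=0.5 and decreases as p moves toward 0 or 1.

H(A) = H(0.84) = 0.6343 bits
H(B) = H(0.49) = 0.9997 bits

Distribution B (p=0.49) is closer to uniform (p=0.5), so it has higher entropy.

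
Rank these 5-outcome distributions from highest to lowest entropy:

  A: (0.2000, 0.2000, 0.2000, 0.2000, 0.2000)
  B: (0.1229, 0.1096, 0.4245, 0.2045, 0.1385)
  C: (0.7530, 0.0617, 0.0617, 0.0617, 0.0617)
A > B > C

Key insight: Entropy is maximized by uniform distributions and minimized by concentrated distributions.

- Uniform distributions have maximum entropy log₂(5) = 2.3219 bits
- The more "peaked" or concentrated a distribution, the lower its entropy

Entropies:
  H(A) = 2.3219 bits
  H(B) = 2.1094 bits
  H(C) = 1.3005 bits

Ranking: A > B > C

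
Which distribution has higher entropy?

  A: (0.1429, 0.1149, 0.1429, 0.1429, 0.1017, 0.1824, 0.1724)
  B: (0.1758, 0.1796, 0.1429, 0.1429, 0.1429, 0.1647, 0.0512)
A

Both distributions are close to uniform, making this a harder comparison.

H(A) = 2.7822 bits
H(B) = 2.7372 bits

The distribution closer to uniform has higher entropy.
Answer: A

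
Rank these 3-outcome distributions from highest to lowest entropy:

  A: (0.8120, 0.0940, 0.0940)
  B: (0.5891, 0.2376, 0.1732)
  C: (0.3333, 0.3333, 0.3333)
C > B > A

Key insight: Entropy is maximized by uniform distributions and minimized by concentrated distributions.

- Uniform distributions have maximum entropy log₂(3) = 1.5850 bits
- The more "peaked" or concentrated a distribution, the lower its entropy

Entropies:
  H(A) = 0.8853 bits
  H(B) = 1.3805 bits
  H(C) = 1.5850 bits

Ranking: C > B > A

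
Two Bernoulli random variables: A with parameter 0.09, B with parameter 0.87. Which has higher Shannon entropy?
B

For binary distributions, entropy is maximized at p=0.5 and decreases as p moves toward 0 or 1.

H(A) = H(0.09) = 0.4365 bits
H(B) = H(0.87) = 0.5574 bits

Distribution B (p=0.87) is closer to uniform (p=0.5), so it has higher entropy.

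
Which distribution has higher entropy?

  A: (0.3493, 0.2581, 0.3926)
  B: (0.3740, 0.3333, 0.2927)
B

Both distributions are close to uniform, making this a harder comparison.

H(A) = 1.5639 bits
H(B) = 1.5778 bits

The distribution closer to uniform has higher entropy.
Answer: B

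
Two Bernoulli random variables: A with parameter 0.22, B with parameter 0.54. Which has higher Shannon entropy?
B

For binary distributions, entropy is maximized at p=0.5 and decreases as p moves toward 0 or 1.

H(A) = H(0.22) = 0.7602 bits
H(B) = H(0.54) = 0.9954 bits

Distribution B (p=0.54) is closer to uniform (p=0.5), so it has higher entropy.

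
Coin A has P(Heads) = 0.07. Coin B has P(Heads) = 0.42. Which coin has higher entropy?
B

For binary distributions, entropy is maximized at p=0.5 and decreases as p moves toward 0 or 1.

H(A) = H(0.07) = 0.3659 bits
H(B) = H(0.42) = 0.9815 bits

Distribution B (p=0.42) is closer to uniform (p=0.5), so it has higher entropy.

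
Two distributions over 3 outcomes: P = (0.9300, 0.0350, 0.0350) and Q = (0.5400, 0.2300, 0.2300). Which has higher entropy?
Q

P is highly concentrated on one outcome (93%), making it nearly deterministic. Q spreads its mass more evenly (max 54%). The more spread-out distribution has higher entropy: H(P) ≈ 0.436 bits, H(Q) ≈ 1.455 bits.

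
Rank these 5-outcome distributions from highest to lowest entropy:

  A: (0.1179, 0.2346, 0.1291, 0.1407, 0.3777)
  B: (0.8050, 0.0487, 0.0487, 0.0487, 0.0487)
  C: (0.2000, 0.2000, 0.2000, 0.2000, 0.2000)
C > A > B

Key insight: Entropy is maximized by uniform distributions and minimized by concentrated distributions.

- Uniform distributions have maximum entropy log₂(5) = 2.3219 bits
- The more "peaked" or concentrated a distribution, the lower its entropy

Entropies:
  H(A) = 2.1643 bits
  H(B) = 1.1018 bits
  H(C) = 2.3219 bits

Ranking: C > A > B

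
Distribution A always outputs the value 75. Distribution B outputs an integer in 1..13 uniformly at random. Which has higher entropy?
B

A is deterministic, so H(A) = 0. B is uniform over 13 outcomes, so H(B) = log₂(13) = 3.700 bits. Any distribution with genuine randomness has higher entropy than a deterministic one.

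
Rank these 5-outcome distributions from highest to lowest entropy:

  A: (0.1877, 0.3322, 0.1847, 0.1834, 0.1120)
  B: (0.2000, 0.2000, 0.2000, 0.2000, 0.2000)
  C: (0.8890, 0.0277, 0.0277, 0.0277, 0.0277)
B > A > C

Key insight: Entropy is maximized by uniform distributions and minimized by concentrated distributions.

- Uniform distributions have maximum entropy log₂(5) = 2.3219 bits
- The more "peaked" or concentrated a distribution, the lower its entropy

Entropies:
  H(A) = 2.2338 bits
  H(B) = 2.3219 bits
  H(C) = 0.7249 bits

Ranking: B > A > C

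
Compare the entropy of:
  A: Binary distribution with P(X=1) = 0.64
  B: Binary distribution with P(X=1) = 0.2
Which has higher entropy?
A

For binary distributions, entropy is maximized at p=0.5 and decreases as p moves toward 0 or 1.

H(A) = H(0.64) = 0.9427 bits
H(B) = H(0.2) = 0.7219 bits

Distribution A (p=0.64) is closer to uniform (p=0.5), so it has higher entropy.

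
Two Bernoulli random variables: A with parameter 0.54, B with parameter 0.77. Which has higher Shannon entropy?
A

For binary distributions, entropy is maximized at p=0.5 and decreases as p moves toward 0 or 1.

H(A) = H(0.54) = 0.9954 bits
H(B) = H(0.77) = 0.7780 bits

Distribution A (p=0.54) is closer to uniform (p=0.5), so it has higher entropy.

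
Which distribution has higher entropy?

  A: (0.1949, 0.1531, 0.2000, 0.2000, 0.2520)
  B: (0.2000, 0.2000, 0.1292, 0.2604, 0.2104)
A

Both distributions are close to uniform, making this a harder comparison.

H(A) = 2.3042 bits
H(B) = 2.2888 bits

The distribution closer to uniform has higher entropy.
Answer: A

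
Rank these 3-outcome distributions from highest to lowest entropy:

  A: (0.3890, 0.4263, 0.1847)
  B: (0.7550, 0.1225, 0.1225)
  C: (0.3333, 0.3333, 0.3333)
C > A > B

Key insight: Entropy is maximized by uniform distributions and minimized by concentrated distributions.

- Uniform distributions have maximum entropy log₂(3) = 1.5850 bits
- The more "peaked" or concentrated a distribution, the lower its entropy

Entropies:
  H(A) = 1.5043 bits
  H(B) = 1.0483 bits
  H(C) = 1.5850 bits

Ranking: C > A > B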